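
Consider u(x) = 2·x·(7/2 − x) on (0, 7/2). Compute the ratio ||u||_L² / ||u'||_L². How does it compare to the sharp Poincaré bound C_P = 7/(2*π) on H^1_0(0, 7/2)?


||u||_L² / ||u'||_L² = 7*sqrt(10)/20 < C_P = 7/(2*π).

u(x) = 2·x·(7/2 − x), so u'(x) = 7 - 4*x.
u(x) = 2·x·(7/2 − x) vanishes at x = 0 and x = 7/2, so u ∈ H^1_0(0, 7/2). Differentiate via the product rule and integrate the resulting polynomials term by term.
  ∫_0^7/2 u² dx = ∫_0^7/2 (4*x^4 - 28*x^3 + 49*x^2) dx. Term by term:
    ∫_0^7/2 4*x^4 dx = 16807/40;  ∫_0^7/2 -28*x^3 dx = -16807/16;  ∫_0^7/2 49*x^2 dx = 16807/24.
  Sum: 16807/40 − 16807/16 + 16807/24 = 16807/240.
  ∫_0^7/2 (u')² dx = ∫_0^7/2 (16*x^2 - 56*x + 49) dx. Term by term:
    ∫_0^7/2 16*x^2 dx = 686/3;  ∫_0^7/2 -56*x dx = -343;  ∫_0^7/2 49 dx = 343/2.
  Sum: 686/3 − 343 + 343/2 = 343/6.
∫_0^7/2 u² dx = 16807/240, so ||u||_L² = 49*sqrt(105)/60.
∫_0^7/2 (u')² dx = 343/6, so ||u'||_L² = 7*sqrt(42)/6.
Ratio ||u||_L² / ||u'||_L² = 7*sqrt(10)/20.
Sharp Poincaré constant on H^1_0(0, 7/2) is C_P = L/π = 7/(2*π), achieved by sin(2*π/7·x).
A polynomial bump cannot attain the sharp Poincaré constant (only the first sine eigenfunction does), so the ratio is strictly less than C_P, consistent with ||u||_L² ≤ C_P ||u'||_L².


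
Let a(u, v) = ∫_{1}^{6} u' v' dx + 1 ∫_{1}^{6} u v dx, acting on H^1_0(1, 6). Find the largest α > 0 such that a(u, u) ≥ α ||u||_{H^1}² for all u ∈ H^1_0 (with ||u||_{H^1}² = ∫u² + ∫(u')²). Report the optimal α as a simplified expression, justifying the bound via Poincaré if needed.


α = 1

Coercivity of a(·,·) on H^1_0(1, 6) means a(u, u) ≥ α ||u||_{H^1}² for every u ∈ H^1_0.
The interval has length L = 5, and Poincaré/coercivity depend only on L. Here a(u, u) = ∫(u')² + (1)·∫u².
Here c = 1 ≥ 1, so a(u,u) = ∫(u')² + c∫u² ≥ ∫(u')² + ∫u² = ||u||_{H^1}², i.e. α = 1 works. No larger α is possible: a(u,u) ≥ α||u||_{H^1}² means (1−α)∫(u')² ≥ (α−c)∫u², and for the modes u_n = sin(nπ(x−x₀)/L) (x₀ the left endpoint) one has ∫u_n²/∫(u_n')² = (L/(nπ))² → 0, so a(u_n,u_n)/||u_n||_{H^1}² → 1. Hence the optimal constant is α = 1.
Therefore α = 1.


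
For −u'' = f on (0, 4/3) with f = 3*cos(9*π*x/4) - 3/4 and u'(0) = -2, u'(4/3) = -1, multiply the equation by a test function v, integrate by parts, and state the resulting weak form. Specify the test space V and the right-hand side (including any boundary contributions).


V = H^1(0, 4/3) (v unrestricted at boundary; u is determined up to an additive constant); weak form: ∫_0^4/3 u'v' dx = ∫_0^4/3 (3*cos(9*π*x/4) - 3/4) v dx − v(4/3) + 2·v(0) for all v ∈ V.

Multiply both sides by a test function v and integrate from 0 to 4/3:
  ∫_0^4/3 −u''(x) v(x) dx = ∫_0^4/3 f(x) v(x) dx.
Integrate the LHS by parts once:
  ∫_0^4/3 −u'' v dx = −[u'(x) v(x)]_0^4/3 + ∫_0^4/3 u'(x) v'(x) dx.
Thus ∫_0^4/3 u'(x) v'(x) dx = ∫_0^4/3 f(x) v(x) dx + [u'(x) v(x)]_0^4/3.
Choose V so that boundary terms are either known or forced to vanish.
u has inhomogeneous Neumann u'(0) = -2, u'(4/3) = -1. [u' v]_0^4/3 = (-1)·v(4/3) − (-2)·v(0) = − v(4/3) + 2·v(0). Take V = H^1(0, 4/3); boundary term becomes part of RHS.
Weak formulation: find u (satisfying any essential BC) such that ∫_0^4/3 u'(x) v'(x) dx = ∫_0^4/3 f v dx − v(4/3) + 2·v(0) for all v ∈ V (Neumann data are natural BCs: they enter the RHS as boundary terms).
Substituting f(x) = 3*cos(9*π*x/4) - 3/4, the right-hand side is ∫_0^4/3 (3*cos(9*π*x/4) - 3/4) v dx − v(4/3) + 2·v(0).
Compatibility check (pure Neumann): taking v ≡ 1 ∈ V gives 0 = ∫_0^4/3 f dx + (-1) − (-2), i.e. ∫_0^4/3 f dx must equal u'(0) − u'(4/3) = -1. Indeed ∫_0^4/3 (3*cos(9*π*x/4) - 3/4) dx = -1, so the data are compatible. The solution is then unique only up to an additive constant (fix it e.g. by requiring ∫_0^4/3 u dx = 0).


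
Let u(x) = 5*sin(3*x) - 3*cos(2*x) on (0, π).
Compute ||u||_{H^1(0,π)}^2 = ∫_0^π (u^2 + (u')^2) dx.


||u||_{H^1(0,π)}^2 = -180 + 295*π/2

u'(x) = 6*sin(2*x) + 15*cos(3*x).
Expand u² and (u')² and integrate term by term on (0, π), using: for integers n ≥ 1, ∫_0^π sin²(nx) dx = ∫_0^π cos²(nx) dx = π/2; for n ≠ n', ∫_0^π sin(nx)sin(n'x) dx = ∫_0^π cos(nx)cos(n'x) dx = 0; and by product-to-sum, ∫_0^π sin(nx)cos(n'x) dx = ½∫_0^π [sin((n+n')x) + sin((n−n')x)] dx, which is 0 when n+n' is even and 2n/(n²−n'²) when n+n' is odd (it need not vanish on (0, π)).
  u² squared terms: (-3)²·∫cos(2x)² dx = 9·π/2 = 9*π/2;  (5)²·∫sin(3x)² dx = 25·π/2 = 25*π/2.
  u² cross terms: 2·(-3)·(5)·∫cos(2x)·sin(3x) dx = -30·(6/5) = -36.
  So ∫_0^π u² dx = 9*π/2 + 25*π/2 − 36 = -36 + 17*π.
  (u')² squared terms: (6)²·∫sin(2x)² dx = 36·π/2 = 18*π;  (15)²·∫cos(3x)² dx = 225·π/2 = 225*π/2.
  (u')² cross terms: 2·(6)·(15)·∫sin(2x)·cos(3x) dx = 180·(-4/5) = -144.
  So ∫_0^π (u')² dx = 18*π + 225*π/2 − 144 = -144 + 261*π/2.
||u||_{H^1}^2 = (-36 + 17*π) + (-144 + 261*π/2) = -180 + 295*π/2.


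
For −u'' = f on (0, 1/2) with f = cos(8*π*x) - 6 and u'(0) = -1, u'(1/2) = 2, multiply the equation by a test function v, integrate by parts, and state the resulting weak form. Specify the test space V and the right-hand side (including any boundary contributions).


V = H^1(0, 1/2) (v unrestricted at boundary; u is determined up to an additive constant); weak form: ∫_0^1/2 u'v' dx = ∫_0^1/2 (cos(8*π*x) - 6) v dx + 2·v(1/2) + v(0) for all v ∈ V.

Multiply both sides by a test function v and integrate from 0 to 1/2:
  ∫_0^1/2 −u''(x) v(x) dx = ∫_0^1/2 f(x) v(x) dx.
Integrate the LHS by parts once:
  ∫_0^1/2 −u'' v dx = −[u'(x) v(x)]_0^1/2 + ∫_0^1/2 u'(x) v'(x) dx.
Thus ∫_0^1/2 u'(x) v'(x) dx = ∫_0^1/2 f(x) v(x) dx + [u'(x) v(x)]_0^1/2.
Choose V so that boundary terms are either known or forced to vanish.
u has inhomogeneous Neumann u'(0) = -1, u'(1/2) = 2. [u' v]_0^1/2 = (2)·v(1/2) − (-1)·v(0) = 2·v(1/2) + v(0). Take V = H^1(0, 1/2); boundary term becomes part of RHS.
Weak formulation: find u (satisfying any essential BC) such that ∫_0^1/2 u'(x) v'(x) dx = ∫_0^1/2 f v dx + 2·v(1/2) + v(0) for all v ∈ V (Neumann data are natural BCs: they enter the RHS as boundary terms).
Substituting f(x) = cos(8*π*x) - 6, the right-hand side is ∫_0^1/2 (cos(8*π*x) - 6) v dx + 2·v(1/2) + v(0).
Compatibility check (pure Neumann): taking v ≡ 1 ∈ V gives 0 = ∫_0^1/2 f dx + (2) − (-1), i.e. ∫_0^1/2 f dx must equal u'(0) − u'(1/2) = -3. Indeed ∫_0^1/2 (cos(8*π*x) - 6) dx = -3, so the data are compatible. The solution is then unique only up to an additive constant (fix it e.g. by requiring ∫_0^1/2 u dx = 0).


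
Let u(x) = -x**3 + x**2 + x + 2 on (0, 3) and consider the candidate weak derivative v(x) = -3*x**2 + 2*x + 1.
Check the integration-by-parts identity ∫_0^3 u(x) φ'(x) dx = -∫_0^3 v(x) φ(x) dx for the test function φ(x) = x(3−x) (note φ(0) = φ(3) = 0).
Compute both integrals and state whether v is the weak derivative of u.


LHS = 369/20, RHS = 369/20. Yes, v = u' weakly.

u(x) = -x**3 + x**2 + x + 2, classical derivative u'(x) = -3*x**2 + 2*x + 1.
φ(x) = x(3−x), so φ'(x) = 3 - 2*x.
Note φ(0) = φ(3) = 0, so the boundary term u·φ vanishes.
LHS = ∫_0^3 u(x) φ'(x) dx = ∫_0^3 (2*x^4 - 5*x^3 + x^2 - x + 6) dx. Term by term:
  ∫_0^3 2*x^4 dx = 486/5;  ∫_0^3 -5*x^3 dx = -405/4;  ∫_0^3 x^2 dx = 9;
  ∫_0^3 -x dx = -9/2;  ∫_0^3 6 dx = 18.
Sum: 486/5 − 405/4 + 9 − 9/2 + 18 = 369/20.
So LHS = 369/20.
∫_0^3 v(x) φ(x) dx = ∫_0^3 (3*x^4 - 11*x^3 + 5*x^2 + 3*x) dx. Term by term:
  ∫_0^3 3*x^4 dx = 729/5;  ∫_0^3 -11*x^3 dx = -891/4;  ∫_0^3 5*x^2 dx = 45;
  ∫_0^3 3*x dx = 27/2.
Sum: 729/5 − 891/4 + 45 + 27/2 = -369/20.
So RHS = -∫_0^3 v(x) φ(x) dx = 369/20.
LHS = RHS, so the identity holds for this test φ.
Moreover u is smooth here and v(x) = u'(x) = -3*x**2 + 2*x + 1 pointwise, so the identity holds for every test function. Hence v is the weak derivative of u.


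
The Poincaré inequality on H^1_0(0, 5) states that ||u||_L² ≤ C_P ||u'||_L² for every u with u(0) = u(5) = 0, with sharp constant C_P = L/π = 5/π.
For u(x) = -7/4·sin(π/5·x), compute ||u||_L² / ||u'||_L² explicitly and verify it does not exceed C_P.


||u||_L² / ||u'||_L² = 5/π = C_P.

u(x) = -7/4·sin(π/5·x), so u'(x) = -7*π*cos(π*x/5)/20.
Writing u(x) = A·sin(kπx/L) with A = -7/4 and k = 1, use ∫_0^L sin²(kπx/L) dx = L/2 and ∫_0^L cos²(kπx/L) dx = L/2.
u² = 49/16·sin²(π/5·x) and (u')² = 49*π^2/400·cos²(π/5·x), and each of sin², cos² integrates to L/2 = 5/2 over (0, 5).
∫_0^5 u² dx = 245/32, so ||u||_L² = 7*sqrt(10)/8.
∫_0^5 (u')² dx = 49*π^2/160, so ||u'||_L² = 7*sqrt(10)*π/40.
Ratio ||u||_L² / ||u'||_L² = 5/π.
Sharp Poincaré constant on H^1_0(0, 5) is C_P = L/π = 5/π, achieved by sin(π/5·x).
This is the k = 1 eigenfunction (up to amplitude), so the ratio equals the sharp Poincaré constant exactly.


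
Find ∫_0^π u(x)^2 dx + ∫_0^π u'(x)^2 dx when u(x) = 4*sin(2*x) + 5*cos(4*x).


||u||_{H^1(0,π)}^2 = 505*π/2

u'(x) = -20*sin(4*x) + 8*cos(2*x).
Expand u² and (u')² and integrate term by term on (0, π), using: for integers n ≥ 1, ∫_0^π sin²(nx) dx = ∫_0^π cos²(nx) dx = π/2; for n ≠ n', ∫_0^π sin(nx)sin(n'x) dx = ∫_0^π cos(nx)cos(n'x) dx = 0; and by product-to-sum, ∫_0^π sin(nx)cos(n'x) dx = ½∫_0^π [sin((n+n')x) + sin((n−n')x)] dx, which is 0 when n+n' is even and 2n/(n²−n'²) when n+n' is odd (it need not vanish on (0, π)).
  u² squared terms: (4)²·∫sin(2x)² dx = 16·π/2 = 8*π;  (5)²·∫cos(4x)² dx = 25·π/2 = 25*π/2.
  u² cross terms: 2·(4)·(5)·∫sin(2x)·cos(4x) dx = 40·(0) = 0.
  So ∫_0^π u² dx = 8*π + 25*π/2 + 0 = 41*π/2.
  (u')² squared terms: (-20)²·∫sin(4x)² dx = 400·π/2 = 200*π;  (8)²·∫cos(2x)² dx = 64·π/2 = 32*π.
  (u')² cross terms: 2·(-20)·(8)·∫sin(4x)·cos(2x) dx = -320·(0) = 0.
  So ∫_0^π (u')² dx = 200*π + 32*π + 0 = 232*π.
||u||_{H^1}^2 = (41*π/2) + (232*π) = 505*π/2.


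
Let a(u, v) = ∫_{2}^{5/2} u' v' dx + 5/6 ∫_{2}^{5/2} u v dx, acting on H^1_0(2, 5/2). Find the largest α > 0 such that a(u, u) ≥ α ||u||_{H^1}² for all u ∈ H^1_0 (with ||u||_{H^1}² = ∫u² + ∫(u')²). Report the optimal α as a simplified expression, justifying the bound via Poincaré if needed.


α = (5 + 24*π^2)/(6*(1 + 4*π^2))

Coercivity of a(·,·) on H^1_0(2, 5/2) means a(u, u) ≥ α ||u||_{H^1}² for every u ∈ H^1_0.
The interval has length L = 1/2, and Poincaré/coercivity depend only on L. Here a(u, u) = ∫(u')² + (5/6)·∫u².
Here 0 < c = 5/6 < 1. The condition a(u,u) ≥ α||u||_{H^1}² reads (1−α)∫(u')² ≥ (α−c)∫u². Any admissible α is ≤ 1 (rapidly oscillating u have ∫u²/∫(u')² → 0), and α = 1 would force 0 ≥ (1−c)∫u², impossible since c < 1; so 1−α > 0. By the sharp Poincaré inequality on H^1_0 of an interval of length L, ∫(u')² ≥ (π/L)²∫u² with equality for the first sine mode sin(π(x−x₀)/L) (x₀ the left endpoint), so the inequality holds for all u iff (1−α)(π/L)² ≥ α − c, i.e. α ≤ ((π/L)² + c)/((π/L)² + 1) = (1 + c(L/π)²)/(1 + (L/π)²). With (π/L)² = 4*π^2 and c = 5/6, the largest admissible constant is α = ((π/L)² + c)/((π/L)² + 1).
Simplifying, α = (5 + 24*π^2)/(6*(1 + 4*π^2)).


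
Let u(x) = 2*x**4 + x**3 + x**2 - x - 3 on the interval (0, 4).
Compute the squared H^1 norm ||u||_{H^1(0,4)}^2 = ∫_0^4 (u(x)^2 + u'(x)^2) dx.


||u||_{H^1}^2 = 109321256/315

The H^1 norm (squared) on an interval (0, L) is
  ||u||_{H^1}^2 = ∫_0^L u(x)^2 dx + ∫_0^L u'(x)^2 dx.
Compute u'(x) = 8*x**3 + 3*x**2 + 2*x - 1.
Then u(x)^2 = 4*x**8 + 4*x**7 + 5*x**6 - 2*x**5 - 13*x**4 - 8*x**3 - 5*x**2 + 6*x + 9 and u'(x)^2 = 64*x**6 + 48*x**5 + 41*x**4 - 4*x**3 - 2*x**2 - 4*x + 1.
Integrate each monomial from 0 to 4 using ∫_0^4 c·x^n dx = c·4^(n+1)/(n+1):
  ∫_0^4 u(x)^2 dx = ∫_0^4 (4*x^8 + 4*x^7 + 5*x^6 - 2*x^5 - 13*x^4 - 8*x^3 - 5*x^2 + 6*x + 9) dx. Term by term:
    ∫_0^4 4*x^8 dx = 1048576/9;  ∫_0^4 4*x^7 dx = 32768;  ∫_0^4 5*x^6 dx = 81920/7;
    ∫_0^4 -2*x^5 dx = -4096/3;  ∫_0^4 -13*x^4 dx = -13312/5;  ∫_0^4 -8*x^3 dx = -512;
    ∫_0^4 -5*x^2 dx = -320/3;  ∫_0^4 6*x dx = 48;  ∫_0^4 9 dx = 36.
  Sum: 1048576/9 + 32768 + 81920/7 − 4096/3 − 13312/5 − 512 − 320/3 + 48 + 36 = 49271324/315.
  ∫_0^4 u'(x)^2 dx = ∫_0^4 (64*x^6 + 48*x^5 + 41*x^4 - 4*x^3 - 2*x^2 - 4*x + 1) dx. Term by term:
    ∫_0^4 64*x^6 dx = 1048576/7;  ∫_0^4 48*x^5 dx = 32768;  ∫_0^4 41*x^4 dx = 41984/5;
    ∫_0^4 -4*x^3 dx = -256;  ∫_0^4 -2*x^2 dx = -128/3;  ∫_0^4 -4*x dx = -32;
    ∫_0^4 1 dx = 4.
  Sum: 1048576/7 + 32768 + 41984/5 − 256 − 128/3 − 32 + 4 = 20016644/105.
Adding: ||u||_{H^1}^2 = 49271324/315 + 20016644/105 = 109321256/315.


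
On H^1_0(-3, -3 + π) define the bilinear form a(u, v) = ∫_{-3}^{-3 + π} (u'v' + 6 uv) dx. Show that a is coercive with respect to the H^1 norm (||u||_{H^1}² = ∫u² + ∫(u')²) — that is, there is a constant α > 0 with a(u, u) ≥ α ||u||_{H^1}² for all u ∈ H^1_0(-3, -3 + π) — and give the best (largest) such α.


α = 1

Coercivity of a(·,·) on H^1_0(-3, -3 + π) means a(u, u) ≥ α ||u||_{H^1}² for every u ∈ H^1_0.
The interval has length L = π, and Poincaré/coercivity depend only on L. Here a(u, u) = ∫(u')² + (6)·∫u².
Here c = 6 ≥ 1, so a(u,u) = ∫(u')² + c∫u² ≥ ∫(u')² + ∫u² = ||u||_{H^1}², i.e. α = 1 works. No larger α is possible: a(u,u) ≥ α||u||_{H^1}² means (1−α)∫(u')² ≥ (α−c)∫u², and for the modes u_n = sin(nπ(x−x₀)/L) (x₀ the left endpoint) one has ∫u_n²/∫(u_n')² = (L/(nπ))² → 0, so a(u_n,u_n)/||u_n||_{H^1}² → 1. Hence the optimal constant is α = 1.
Therefore α = 1.


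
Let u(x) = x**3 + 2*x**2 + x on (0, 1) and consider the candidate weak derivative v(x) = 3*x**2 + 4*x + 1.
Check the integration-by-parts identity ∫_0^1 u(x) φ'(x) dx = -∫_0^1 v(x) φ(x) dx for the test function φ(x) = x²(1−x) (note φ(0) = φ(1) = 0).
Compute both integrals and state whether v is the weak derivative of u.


LHS = -23/60, RHS = -23/60. Yes, v = u' weakly.

u(x) = x**3 + 2*x**2 + x, classical derivative u'(x) = 3*x**2 + 4*x + 1.
φ(x) = x²(1−x), so φ'(x) = x*(2 - 3*x).
Note φ(0) = φ(1) = 0, so the boundary term u·φ vanishes.
LHS = ∫_0^1 u(x) φ'(x) dx = ∫_0^1 (-3*x^5 - 4*x^4 + x^3 + 2*x^2) dx. Term by term:
  ∫_0^1 -3*x^5 dx = -1/2;  ∫_0^1 -4*x^4 dx = -4/5;  ∫_0^1 x^3 dx = 1/4;
  ∫_0^1 2*x^2 dx = 2/3.
Sum: -1/2 − 4/5 + 1/4 + 2/3 = -23/60.
So LHS = -23/60.
∫_0^1 v(x) φ(x) dx = ∫_0^1 (-3*x^5 - x^4 + 3*x^3 + x^2) dx. Term by term:
  ∫_0^1 -3*x^5 dx = -1/2;  ∫_0^1 -x^4 dx = -1/5;  ∫_0^1 3*x^3 dx = 3/4;
  ∫_0^1 x^2 dx = 1/3.
Sum: -1/2 − 1/5 + 3/4 + 1/3 = 23/60.
So RHS = -∫_0^1 v(x) φ(x) dx = -23/60.
LHS = RHS, so the identity holds for this test φ.
Moreover u is smooth here and v(x) = u'(x) = 3*x**2 + 4*x + 1 pointwise, so the identity holds for every test function. Hence v is the weak derivative of u.


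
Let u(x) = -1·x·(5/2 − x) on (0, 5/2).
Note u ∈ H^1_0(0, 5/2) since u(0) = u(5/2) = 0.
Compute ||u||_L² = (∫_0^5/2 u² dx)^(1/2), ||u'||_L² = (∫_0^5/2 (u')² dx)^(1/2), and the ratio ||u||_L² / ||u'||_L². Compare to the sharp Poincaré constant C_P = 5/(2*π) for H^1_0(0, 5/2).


||u||_L² / ||u'||_L² = sqrt(10)/4 < C_P = 5/(2*π).

u(x) = -1·x·(5/2 − x), so u'(x) = 2*x - 5/2.
u(x) = -1·x·(5/2 − x) vanishes at x = 0 and x = 5/2, so u ∈ H^1_0(0, 5/2). Differentiate via the product rule and integrate the resulting polynomials term by term.
  ∫_0^5/2 u² dx = ∫_0^5/2 (x^4 - 5*x^3 + 25*x^2/4) dx. Term by term:
    ∫_0^5/2 x^4 dx = 625/32;  ∫_0^5/2 -5*x^3 dx = -3125/64;  ∫_0^5/2 25*x^2/4 dx = 3125/96.
  Sum: 625/32 − 3125/64 + 3125/96 = 625/192.
  ∫_0^5/2 (u')² dx = ∫_0^5/2 (4*x^2 - 10*x + 25/4) dx. Term by term:
    ∫_0^5/2 4*x^2 dx = 125/6;  ∫_0^5/2 -10*x dx = -125/4;  ∫_0^5/2 25/4 dx = 125/8.
  Sum: 125/6 − 125/4 + 125/8 = 125/24.
∫_0^5/2 u² dx = 625/192, so ||u||_L² = 25*sqrt(3)/24.
∫_0^5/2 (u')² dx = 125/24, so ||u'||_L² = 5*sqrt(30)/12.
Ratio ||u||_L² / ||u'||_L² = sqrt(10)/4.
Sharp Poincaré constant on H^1_0(0, 5/2) is C_P = L/π = 5/(2*π), achieved by sin(2*π/5·x).
A polynomial bump cannot attain the sharp Poincaré constant (only the first sine eigenfunction does), so the ratio is strictly less than C_P, consistent with ||u||_L² ≤ C_P ||u'||_L².


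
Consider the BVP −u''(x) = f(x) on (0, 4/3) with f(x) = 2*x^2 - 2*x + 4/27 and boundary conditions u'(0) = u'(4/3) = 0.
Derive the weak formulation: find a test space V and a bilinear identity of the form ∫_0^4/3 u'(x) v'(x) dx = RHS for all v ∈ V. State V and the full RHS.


V = H^1(0, 4/3) (no boundary constraint on v; u is determined up to an additive constant); weak form: ∫_0^4/3 u'v' dx = ∫_0^4/3 (2*x^2 - 2*x + 4/27) v dx for all v ∈ V.

Multiply both sides by a test function v and integrate from 0 to 4/3:
  ∫_0^4/3 −u''(x) v(x) dx = ∫_0^4/3 f(x) v(x) dx.
Integrate the LHS by parts once:
  ∫_0^4/3 −u'' v dx = −[u'(x) v(x)]_0^4/3 + ∫_0^4/3 u'(x) v'(x) dx.
Thus ∫_0^4/3 u'(x) v'(x) dx = ∫_0^4/3 f(x) v(x) dx + [u'(x) v(x)]_0^4/3.
Choose V so that boundary terms are either known or forced to vanish.
u has homogeneous Neumann: u'(0) = u'(4/3) = 0. So [u' v]_0^4/3 = 0·v(4/3) − 0·v(0) = 0 for any v; take V = H^1(0, 4/3).
Weak formulation: find u (satisfying any essential BC) such that ∫_0^4/3 u'(x) v'(x) dx = ∫_0^4/3 f v dx for all v ∈ V (homogeneous Neumann, so boundary terms vanish).
Substituting f(x) = 2*x^2 - 2*x + 4/27, the right-hand side is ∫_0^4/3 (2*x^2 - 2*x + 4/27) v dx.
Compatibility check (pure Neumann): taking v ≡ 1 ∈ V gives 0 = ∫_0^4/3 f dx + (0) − (0), i.e. ∫_0^4/3 f dx must equal u'(0) − u'(4/3) = 0. Indeed ∫_0^4/3 (2*x^2 - 2*x + 4/27) dx = 0, so the data are compatible. The solution is then unique only up to an additive constant (fix it e.g. by requiring ∫_0^4/3 u dx = 0).


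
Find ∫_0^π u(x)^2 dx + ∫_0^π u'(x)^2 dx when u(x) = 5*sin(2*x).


||u||_{H^1(0,π)}^2 = 125*π/2

u'(x) = 10*cos(2*x).
Expand u² and (u')² and integrate term by term on (0, π), using: for integers n ≥ 1, ∫_0^π sin²(nx) dx = ∫_0^π cos²(nx) dx = π/2; for n ≠ n', ∫_0^π sin(nx)sin(n'x) dx = ∫_0^π cos(nx)cos(n'x) dx = 0; and by product-to-sum, ∫_0^π sin(nx)cos(n'x) dx = ½∫_0^π [sin((n+n')x) + sin((n−n')x)] dx, which is 0 when n+n' is even and 2n/(n²−n'²) when n+n' is odd (it need not vanish on (0, π)).
  u² squared terms: (5)²·∫sin(2x)² dx = 25·π/2 = 25*π/2.
  So ∫_0^π u² dx = 25*π/2.
  (u')² squared terms: (10)²·∫cos(2x)² dx = 100·π/2 = 50*π.
  So ∫_0^π (u')² dx = 50*π.
||u||_{H^1}^2 = (25*π/2) + (50*π) = 125*π/2.


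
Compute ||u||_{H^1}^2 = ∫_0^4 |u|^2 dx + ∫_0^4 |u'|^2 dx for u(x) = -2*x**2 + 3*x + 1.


||u||_{H^1}^2 = 1976/5

The H^1 norm (squared) on an interval (0, L) is
  ||u||_{H^1}^2 = ∫_0^L u(x)^2 dx + ∫_0^L u'(x)^2 dx.
Compute u'(x) = 3 - 4*x.
Then u(x)^2 = 4*x**4 - 12*x**3 + 5*x**2 + 6*x + 1 and u'(x)^2 = 16*x**2 - 24*x + 9.
Integrate each monomial from 0 to 4 using ∫_0^4 c·x^n dx = c·4^(n+1)/(n+1):
  ∫_0^4 u(x)^2 dx = ∫_0^4 (4*x^4 - 12*x^3 + 5*x^2 + 6*x + 1) dx. Term by term:
    ∫_0^4 4*x^4 dx = 4096/5;  ∫_0^4 -12*x^3 dx = -768;  ∫_0^4 5*x^2 dx = 320/3;
    ∫_0^4 6*x dx = 48;  ∫_0^4 1 dx = 4.
  Sum: 4096/5 − 768 + 320/3 + 48 + 4 = 3148/15.
  ∫_0^4 u'(x)^2 dx = ∫_0^4 (16*x^2 - 24*x + 9) dx. Term by term:
    ∫_0^4 16*x^2 dx = 1024/3;  ∫_0^4 -24*x dx = -192;  ∫_0^4 9 dx = 36.
  Sum: 1024/3 − 192 + 36 = 556/3.
Adding: ||u||_{H^1}^2 = 3148/15 + 556/3 = 1976/5.


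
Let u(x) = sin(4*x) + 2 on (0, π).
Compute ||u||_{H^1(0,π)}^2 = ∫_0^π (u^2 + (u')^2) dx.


||u||_{H^1(0,π)}^2 = 25*π/2

u'(x) = 4*cos(4*x).
Expand u² and (u')² and integrate term by term on (0, π), using: for integers n ≥ 1, ∫_0^π sin²(nx) dx = ∫_0^π cos²(nx) dx = π/2; for n ≠ n', ∫_0^π sin(nx)sin(n'x) dx = ∫_0^π cos(nx)cos(n'x) dx = 0; and by product-to-sum, ∫_0^π sin(nx)cos(n'x) dx = ½∫_0^π [sin((n+n')x) + sin((n−n')x)] dx, which is 0 when n+n' is even and 2n/(n²−n'²) when n+n' is odd (it need not vanish on (0, π)). For the constant mode: ∫_0^π 1 dx = π, ∫_0^π cos(nx) dx = 0, ∫_0^π sin(nx) dx = (1−(−1)^n)/n.
  u² squared terms: (2)²·∫1 dx = 4·π = 4*π;  (1)²·∫sin(4x)² dx = 1·π/2 = π/2.
  u² cross terms: 2·(2)·(1)·∫1·sin(4x) dx = 4·(0) = 0.
  So ∫_0^π u² dx = 4*π + π/2 + 0 = 9*π/2.
  (u')² squared terms: (4)²·∫cos(4x)² dx = 16·π/2 = 8*π.
  So ∫_0^π (u')² dx = 8*π.
||u||_{H^1}^2 = (9*π/2) + (8*π) = 25*π/2.


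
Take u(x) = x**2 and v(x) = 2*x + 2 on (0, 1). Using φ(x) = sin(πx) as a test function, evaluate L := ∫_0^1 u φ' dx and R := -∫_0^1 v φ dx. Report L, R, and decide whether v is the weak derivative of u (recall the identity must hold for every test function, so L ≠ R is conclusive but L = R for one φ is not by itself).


LHS = -2/π, RHS = -6/π. No, v is not the weak derivative of u.

u(x) = x**2, classical derivative u'(x) = 2*x.
φ(x) = sin(πx), so φ'(x) = π*cos(π*x).
Note φ(0) = φ(1) = 0, so the boundary term u·φ vanishes.
LHS = ∫_0^1 u(x) φ'(x) dx = ∫_0^1 (π*x^2*cos(π*x)) dx. Term by term:
  ∫_0^1 π*x^2*cos(π*x) dx = -2/π.
So LHS = -2/π.
∫_0^1 v(x) φ(x) dx = ∫_0^1 (2*x*sin(π*x) + 2*sin(π*x)) dx. Term by term:
  ∫_0^1 2*sin(π*x) dx = 4/π;  ∫_0^1 2*x*sin(π*x) dx = 2/π.
Sum: 4/π + 2/π = 6/π.
So RHS = -∫_0^1 v(x) φ(x) dx = -6/π.
LHS − RHS = 4/π ≠ 0, so the identity fails.
(For a valid weak derivative the identity must hold for EVERY test function, in particular this one. The failure shows v is NOT the weak derivative of u.)
Correct weak derivative would be u'(x) = 2*x.


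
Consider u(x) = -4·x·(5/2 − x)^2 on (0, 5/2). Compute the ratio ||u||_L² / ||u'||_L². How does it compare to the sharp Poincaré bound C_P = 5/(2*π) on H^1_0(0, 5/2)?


||u||_L² / ||u'||_L² = 5*sqrt(14)/28 < C_P = 5/(2*π).

u(x) = -4·x·(5/2 − x)^2, so u'(x) = (5 - 6*x)*(2*x - 5).
u(x) = -4·x·(5/2 − x)^2 vanishes at x = 0 and x = 5/2, so u ∈ H^1_0(0, 5/2). Differentiate via the product rule and integrate the resulting polynomials term by term.
  ∫_0^5/2 u² dx = ∫_0^5/2 (16*x^6 - 160*x^5 + 600*x^4 - 1000*x^3 + 625*x^2) dx. Term by term:
    ∫_0^5/2 16*x^6 dx = 78125/56;  ∫_0^5/2 -160*x^5 dx = -78125/12;  ∫_0^5/2 600*x^4 dx = 46875/4;
    ∫_0^5/2 -1000*x^3 dx = -78125/8;  ∫_0^5/2 625*x^2 dx = 78125/24.
  Sum: 78125/56 − 78125/12 + 46875/4 − 78125/8 + 78125/24 = 15625/168.
  ∫_0^5/2 (u')² dx = ∫_0^5/2 (144*x^4 - 960*x^3 + 2200*x^2 - 2000*x + 625) dx. Term by term:
    ∫_0^5/2 144*x^4 dx = 5625/2;  ∫_0^5/2 -960*x^3 dx = -9375;  ∫_0^5/2 2200*x^2 dx = 34375/3;
    ∫_0^5/2 -2000*x dx = -6250;  ∫_0^5/2 625 dx = 3125/2.
  Sum: 5625/2 − 9375 + 34375/3 − 6250 + 3125/2 = 625/3.
∫_0^5/2 u² dx = 15625/168, so ||u||_L² = 125*sqrt(42)/84.
∫_0^5/2 (u')² dx = 625/3, so ||u'||_L² = 25*sqrt(3)/3.
Ratio ||u||_L² / ||u'||_L² = 5*sqrt(14)/28.
Sharp Poincaré constant on H^1_0(0, 5/2) is C_P = L/π = 5/(2*π), achieved by sin(2*π/5·x).
A polynomial bump cannot attain the sharp Poincaré constant (only the first sine eigenfunction does), so the ratio is strictly less than C_P, consistent with ||u||_L² ≤ C_P ||u'||_L².


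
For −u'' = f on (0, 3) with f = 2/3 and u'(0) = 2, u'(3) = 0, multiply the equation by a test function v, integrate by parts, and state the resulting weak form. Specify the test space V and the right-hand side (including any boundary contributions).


V = H^1(0, 3) (v unrestricted at boundary; u is determined up to an additive constant); weak form: ∫_0^3 u'v' dx = ∫_0^3 (2/3) v dx − 2·v(0) for all v ∈ V.

Multiply both sides by a test function v and integrate from 0 to 3:
  ∫_0^3 −u''(x) v(x) dx = ∫_0^3 f(x) v(x) dx.
Integrate the LHS by parts once:
  ∫_0^3 −u'' v dx = −[u'(x) v(x)]_0^3 + ∫_0^3 u'(x) v'(x) dx.
Thus ∫_0^3 u'(x) v'(x) dx = ∫_0^3 f(x) v(x) dx + [u'(x) v(x)]_0^3.
Choose V so that boundary terms are either known or forced to vanish.
u has inhomogeneous Neumann u'(0) = 2, u'(3) = 0. [u' v]_0^3 = (0)·v(3) − (2)·v(0) = − 2·v(0). Take V = H^1(0, 3); boundary term becomes part of RHS.
Weak formulation: find u (satisfying any essential BC) such that ∫_0^3 u'(x) v'(x) dx = ∫_0^3 f v dx − 2·v(0) for all v ∈ V (Neumann data are natural BCs: they enter the RHS as boundary terms).
Substituting f(x) = 2/3, the right-hand side is ∫_0^3 (2/3) v dx − 2·v(0).
Compatibility check (pure Neumann): taking v ≡ 1 ∈ V gives 0 = ∫_0^3 f dx + (0) − (2), i.e. ∫_0^3 f dx must equal u'(0) − u'(3) = 2. Indeed ∫_0^3 (2/3) dx = 2, so the data are compatible. The solution is then unique only up to an additive constant (fix it e.g. by requiring ∫_0^3 u dx = 0).


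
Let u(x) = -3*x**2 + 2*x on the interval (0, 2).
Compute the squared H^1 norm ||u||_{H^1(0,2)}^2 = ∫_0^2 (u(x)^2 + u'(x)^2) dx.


||u||_{H^1}^2 = 1144/15

The H^1 norm (squared) on an interval (0, L) is
  ||u||_{H^1}^2 = ∫_0^L u(x)^2 dx + ∫_0^L u'(x)^2 dx.
Compute u'(x) = 2 - 6*x.
Then u(x)^2 = 9*x**4 - 12*x**3 + 4*x**2 and u'(x)^2 = 36*x**2 - 24*x + 4.
Integrate each monomial from 0 to 2 using ∫_0^2 c·x^n dx = c·2^(n+1)/(n+1):
  ∫_0^2 u(x)^2 dx = ∫_0^2 (9*x^4 - 12*x^3 + 4*x^2) dx. Term by term:
    ∫_0^2 9*x^4 dx = 288/5;  ∫_0^2 -12*x^3 dx = -48;  ∫_0^2 4*x^2 dx = 32/3.
  Sum: 288/5 − 48 + 32/3 = 304/15.
  ∫_0^2 u'(x)^2 dx = ∫_0^2 (36*x^2 - 24*x + 4) dx. Term by term:
    ∫_0^2 36*x^2 dx = 96;  ∫_0^2 -24*x dx = -48;  ∫_0^2 4 dx = 8.
  Sum: 96 − 48 + 8 = 56.
Adding: ||u||_{H^1}^2 = 304/15 + 56 = 1144/15.


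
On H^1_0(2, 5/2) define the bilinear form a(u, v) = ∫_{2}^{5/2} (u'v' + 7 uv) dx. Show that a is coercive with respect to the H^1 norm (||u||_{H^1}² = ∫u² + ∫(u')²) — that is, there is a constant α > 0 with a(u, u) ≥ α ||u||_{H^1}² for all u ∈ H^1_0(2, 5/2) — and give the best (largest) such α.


α = 1

Coercivity of a(·,·) on H^1_0(2, 5/2) means a(u, u) ≥ α ||u||_{H^1}² for every u ∈ H^1_0.
The interval has length L = 1/2, and Poincaré/coercivity depend only on L. Here a(u, u) = ∫(u')² + (7)·∫u².
Here c = 7 ≥ 1, so a(u,u) = ∫(u')² + c∫u² ≥ ∫(u')² + ∫u² = ||u||_{H^1}², i.e. α = 1 works. No larger α is possible: a(u,u) ≥ α||u||_{H^1}² means (1−α)∫(u')² ≥ (α−c)∫u², and for the modes u_n = sin(nπ(x−x₀)/L) (x₀ the left endpoint) one has ∫u_n²/∫(u_n')² = (L/(nπ))² → 0, so a(u_n,u_n)/||u_n||_{H^1}² → 1. Hence the optimal constant is α = 1.
Therefore α = 1.


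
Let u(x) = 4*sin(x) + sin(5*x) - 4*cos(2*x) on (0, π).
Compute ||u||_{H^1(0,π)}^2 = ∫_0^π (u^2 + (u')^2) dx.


||u||_{H^1(0,π)}^2 = 1840/21 + 69*π

u'(x) = 8*sin(2*x) + 4*cos(x) + 5*cos(5*x).
Expand u² and (u')² and integrate term by term on (0, π), using: for integers n ≥ 1, ∫_0^π sin²(nx) dx = ∫_0^π cos²(nx) dx = π/2; for n ≠ n', ∫_0^π sin(nx)sin(n'x) dx = ∫_0^π cos(nx)cos(n'x) dx = 0; and by product-to-sum, ∫_0^π sin(nx)cos(n'x) dx = ½∫_0^π [sin((n+n')x) + sin((n−n')x)] dx, which is 0 when n+n' is even and 2n/(n²−n'²) when n+n' is odd (it need not vanish on (0, π)).
  u² squared terms: (-4)²·∫cos(2x)² dx = 16·π/2 = 8*π;  (4)²·∫sin(x)² dx = 16·π/2 = 8*π;  (1)²·∫sin(5x)² dx = 1·π/2 = π/2.
  u² cross terms: 2·(-4)·(4)·∫cos(2x)·sin(x) dx = -32·(-2/3) = 64/3;  2·(-4)·(1)·∫cos(2x)·sin(5x) dx = -8·(10/21) = -80/21;  2·(4)·(1)·∫sin(x)·sin(5x) dx = 8·(0) = 0.
  So ∫_0^π u² dx = 8*π + 8*π + π/2 + 64/3 − 80/21 + 0 = 368/21 + 33*π/2.
  (u')² squared terms: (4)²·∫cos(x)² dx = 16·π/2 = 8*π;  (5)²·∫cos(5x)² dx = 25·π/2 = 25*π/2;  (8)²·∫sin(2x)² dx = 64·π/2 = 32*π.
  (u')² cross terms: 2·(4)·(5)·∫cos(x)·cos(5x) dx = 40·(0) = 0;  2·(4)·(8)·∫cos(x)·sin(2x) dx = 64·(4/3) = 256/3;  2·(5)·(8)·∫cos(5x)·sin(2x) dx = 80·(-4/21) = -320/21.
  So ∫_0^π (u')² dx = 8*π + 25*π/2 + 32*π + 0 + 256/3 − 320/21 = 1472/21 + 105*π/2.
||u||_{H^1}^2 = (368/21 + 33*π/2) + (1472/21 + 105*π/2) = 1840/21 + 69*π.


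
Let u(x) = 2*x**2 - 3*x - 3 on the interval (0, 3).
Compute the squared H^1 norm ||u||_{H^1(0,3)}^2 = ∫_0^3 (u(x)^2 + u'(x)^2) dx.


||u||_{H^1}^2 = 477/5

The H^1 norm (squared) on an interval (0, L) is
  ||u||_{H^1}^2 = ∫_0^L u(x)^2 dx + ∫_0^L u'(x)^2 dx.
Compute u'(x) = 4*x - 3.
Then u(x)^2 = 4*x**4 - 12*x**3 - 3*x**2 + 18*x + 9 and u'(x)^2 = 16*x**2 - 24*x + 9.
Integrate each monomial from 0 to 3 using ∫_0^3 c·x^n dx = c·3^(n+1)/(n+1):
  ∫_0^3 u(x)^2 dx = ∫_0^3 (4*x^4 - 12*x^3 - 3*x^2 + 18*x + 9) dx. Term by term:
    ∫_0^3 4*x^4 dx = 972/5;  ∫_0^3 -12*x^3 dx = -243;  ∫_0^3 -3*x^2 dx = -27;
    ∫_0^3 18*x dx = 81;  ∫_0^3 9 dx = 27.
  Sum: 972/5 − 243 − 27 + 81 + 27 = 162/5.
  ∫_0^3 u'(x)^2 dx = ∫_0^3 (16*x^2 - 24*x + 9) dx. Term by term:
    ∫_0^3 16*x^2 dx = 144;  ∫_0^3 -24*x dx = -108;  ∫_0^3 9 dx = 27.
  Sum: 144 − 108 + 27 = 63.
Adding: ||u||_{H^1}^2 = 162/5 + 63 = 477/5.


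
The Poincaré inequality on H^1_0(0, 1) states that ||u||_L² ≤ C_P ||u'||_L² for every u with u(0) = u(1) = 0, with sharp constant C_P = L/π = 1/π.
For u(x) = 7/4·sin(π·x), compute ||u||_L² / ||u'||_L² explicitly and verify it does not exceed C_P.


||u||_L² / ||u'||_L² = 1/π = C_P.

u(x) = 7/4·sin(π·x), so u'(x) = 7*π*cos(π*x)/4.
Writing u(x) = A·sin(kπx/L) with A = 7/4 and k = 1, use ∫_0^L sin²(kπx/L) dx = L/2 and ∫_0^L cos²(kπx/L) dx = L/2.
u² = 49/16·sin²(π·x) and (u')² = 49*π^2/16·cos²(π·x), and each of sin², cos² integrates to L/2 = 1/2 over (0, 1).
∫_0^1 u² dx = 49/32, so ||u||_L² = 7*sqrt(2)/8.
∫_0^1 (u')² dx = 49*π^2/32, so ||u'||_L² = 7*sqrt(2)*π/8.
Ratio ||u||_L² / ||u'||_L² = 1/π.
Sharp Poincaré constant on H^1_0(0, 1) is C_P = L/π = 1/π, achieved by sin(π·x).
This is the k = 1 eigenfunction (up to amplitude), so the ratio equals the sharp Poincaré constant exactly.


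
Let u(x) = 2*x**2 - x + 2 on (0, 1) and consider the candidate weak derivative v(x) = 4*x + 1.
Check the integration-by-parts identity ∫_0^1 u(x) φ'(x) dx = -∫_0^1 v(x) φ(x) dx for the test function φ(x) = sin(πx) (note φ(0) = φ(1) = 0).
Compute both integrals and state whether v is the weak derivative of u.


LHS = -2/π, RHS = -6/π. No, v is not the weak derivative of u.

u(x) = 2*x**2 - x + 2, classical derivative u'(x) = 4*x - 1.
φ(x) = sin(πx), so φ'(x) = π*cos(π*x).
Note φ(0) = φ(1) = 0, so the boundary term u·φ vanishes.
LHS = ∫_0^1 u(x) φ'(x) dx = ∫_0^1 (2*π*x^2*cos(π*x) - π*x*cos(π*x) + 2*π*cos(π*x)) dx. Term by term:
  ∫_0^1 2*π*cos(π*x) dx = 0;  ∫_0^1 -π*x*cos(π*x) dx = 2/π;  ∫_0^1 2*π*x^2*cos(π*x) dx = -4/π.
Sum: 0 + 2/π − 4/π = -2/π.
So LHS = -2/π.
∫_0^1 v(x) φ(x) dx = ∫_0^1 (4*x*sin(π*x) + sin(π*x)) dx. Term by term:
  ∫_0^1 4*x*sin(π*x) dx = 4/π;  ∫_0^1 sin(π*x) dx = 2/π.
Sum: 4/π + 2/π = 6/π.
So RHS = -∫_0^1 v(x) φ(x) dx = -6/π.
LHS − RHS = 4/π ≠ 0, so the identity fails.
(For a valid weak derivative the identity must hold for EVERY test function, in particular this one. The failure shows v is NOT the weak derivative of u.)
Correct weak derivative would be u'(x) = 4*x - 1.


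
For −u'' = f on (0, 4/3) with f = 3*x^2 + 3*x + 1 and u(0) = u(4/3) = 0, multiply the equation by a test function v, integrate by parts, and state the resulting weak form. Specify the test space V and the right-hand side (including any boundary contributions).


V = H^1_0(0, 4/3) (so v(0) = v(4/3) = 0); weak form: ∫_0^4/3 u'v' dx = ∫_0^4/3 (3*x^2 + 3*x + 1) v dx for all v ∈ V.

Multiply both sides by a test function v and integrate from 0 to 4/3:
  ∫_0^4/3 −u''(x) v(x) dx = ∫_0^4/3 f(x) v(x) dx.
Integrate the LHS by parts once:
  ∫_0^4/3 −u'' v dx = −[u'(x) v(x)]_0^4/3 + ∫_0^4/3 u'(x) v'(x) dx.
Thus ∫_0^4/3 u'(x) v'(x) dx = ∫_0^4/3 f(x) v(x) dx + [u'(x) v(x)]_0^4/3.
Choose V so that boundary terms are either known or forced to vanish.
u is Dirichlet: u(0) = u(4/3) = 0. Let V = H^1_0(0, 4/3); then v(0) = v(4/3) = 0, and [u' v]_0^4/3 = 0.
Weak formulation: find u (satisfying any essential BC) such that ∫_0^4/3 u'(x) v'(x) dx = ∫_0^4/3 f v dx for all v ∈ V.
Substituting f(x) = 3*x^2 + 3*x + 1, the right-hand side is ∫_0^4/3 (3*x^2 + 3*x + 1) v dx.


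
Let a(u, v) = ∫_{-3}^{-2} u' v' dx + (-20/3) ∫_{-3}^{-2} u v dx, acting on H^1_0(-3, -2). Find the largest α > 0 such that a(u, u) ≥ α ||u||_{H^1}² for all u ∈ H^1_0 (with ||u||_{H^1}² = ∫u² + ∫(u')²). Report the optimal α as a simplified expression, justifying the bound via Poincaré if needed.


α = (-20/3 + π^2)/(1 + π^2)

Coercivity of a(·,·) on H^1_0(-3, -2) means a(u, u) ≥ α ||u||_{H^1}² for every u ∈ H^1_0.
The interval has length L = 1, and Poincaré/coercivity depend only on L. Here a(u, u) = ∫(u')² + (-20/3)·∫u².
Here c = -20/3 < 0 with |c| < (π/L)² = π^2, so coercivity still holds. The condition a(u,u) ≥ α||u||_{H^1}² reads (1−α)∫(u')² ≥ (α−c)∫u². Any admissible α is ≤ 1 (rapidly oscillating u have ∫u²/∫(u')² → 0), and α = 1 would force 0 ≥ (1−c)∫u², impossible since c < 1; so 1−α > 0. By the sharp Poincaré inequality on H^1_0 of an interval of length L, ∫(u')² ≥ (π/L)²∫u² with equality for the first sine mode sin(π(x−x₀)/L) (x₀ the left endpoint), so the inequality holds for all u iff (1−α)(π/L)² ≥ α − c, i.e. α ≤ ((π/L)² + c)/((π/L)² + 1) = (1 + c(L/π)²)/(1 + (L/π)²). (Direct route, valid since c ≤ 0: Poincaré gives c∫u² ≥ c(L/π)²∫(u')², so a(u,u) ≥ (1 + c(L/π)²)∫(u')², while ||u||_{H^1}² ≤ (1 + (L/π)²)∫(u')²; dividing yields the same α.) With (π/L)² = π^2 and c = -20/3, the largest admissible constant is α = ((π/L)² + c)/((π/L)² + 1).
Simplifying, α = (-20/3 + π^2)/(1 + π^2).


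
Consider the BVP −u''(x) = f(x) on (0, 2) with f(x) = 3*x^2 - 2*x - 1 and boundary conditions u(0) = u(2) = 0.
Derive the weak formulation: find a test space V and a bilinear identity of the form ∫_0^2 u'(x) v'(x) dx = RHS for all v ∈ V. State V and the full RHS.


V = H^1_0(0, 2) (so v(0) = v(2) = 0); weak form: ∫_0^2 u'v' dx = ∫_0^2 (3*x^2 - 2*x - 1) v dx for all v ∈ V.

Multiply both sides by a test function v and integrate from 0 to 2:
  ∫_0^2 −u''(x) v(x) dx = ∫_0^2 f(x) v(x) dx.
Integrate the LHS by parts once:
  ∫_0^2 −u'' v dx = −[u'(x) v(x)]_0^2 + ∫_0^2 u'(x) v'(x) dx.
Thus ∫_0^2 u'(x) v'(x) dx = ∫_0^2 f(x) v(x) dx + [u'(x) v(x)]_0^2.
Choose V so that boundary terms are either known or forced to vanish.
u is Dirichlet: u(0) = u(2) = 0. Let V = H^1_0(0, 2); then v(0) = v(2) = 0, and [u' v]_0^2 = 0.
Weak formulation: find u (satisfying any essential BC) such that ∫_0^2 u'(x) v'(x) dx = ∫_0^2 f v dx for all v ∈ V.
Substituting f(x) = 3*x^2 - 2*x - 1, the right-hand side is ∫_0^2 (3*x^2 - 2*x - 1) v dx.


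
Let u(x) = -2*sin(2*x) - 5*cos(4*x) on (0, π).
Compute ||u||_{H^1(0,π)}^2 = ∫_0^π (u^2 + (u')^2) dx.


||u||_{H^1(0,π)}^2 = 445*π/2

u'(x) = 20*sin(4*x) - 4*cos(2*x).
Expand u² and (u')² and integrate term by term on (0, π), using: for integers n ≥ 1, ∫_0^π sin²(nx) dx = ∫_0^π cos²(nx) dx = π/2; for n ≠ n', ∫_0^π sin(nx)sin(n'x) dx = ∫_0^π cos(nx)cos(n'x) dx = 0; and by product-to-sum, ∫_0^π sin(nx)cos(n'x) dx = ½∫_0^π [sin((n+n')x) + sin((n−n')x)] dx, which is 0 when n+n' is even and 2n/(n²−n'²) when n+n' is odd (it need not vanish on (0, π)).
  u² squared terms: (-5)²·∫cos(4x)² dx = 25·π/2 = 25*π/2;  (-2)²·∫sin(2x)² dx = 4·π/2 = 2*π.
  u² cross terms: 2·(-5)·(-2)·∫cos(4x)·sin(2x) dx = 20·(0) = 0.
  So ∫_0^π u² dx = 25*π/2 + 2*π + 0 = 29*π/2.
  (u')² squared terms: (-4)²·∫cos(2x)² dx = 16·π/2 = 8*π;  (20)²·∫sin(4x)² dx = 400·π/2 = 200*π.
  (u')² cross terms: 2·(-4)·(20)·∫cos(2x)·sin(4x) dx = -160·(0) = 0.
  So ∫_0^π (u')² dx = 8*π + 200*π + 0 = 208*π.
||u||_{H^1}^2 = (29*π/2) + (208*π) = 445*π/2.


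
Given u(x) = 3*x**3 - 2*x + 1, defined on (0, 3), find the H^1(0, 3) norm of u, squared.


||u||_{H^1}^2 = 419703/70

The H^1 norm (squared) on an interval (0, L) is
  ||u||_{H^1}^2 = ∫_0^L u(x)^2 dx + ∫_0^L u'(x)^2 dx.
Compute u'(x) = 9*x**2 - 2.
Then u(x)^2 = 9*x**6 - 12*x**4 + 6*x**3 + 4*x**2 - 4*x + 1 and u'(x)^2 = 81*x**4 - 36*x**2 + 4.
Integrate each monomial from 0 to 3 using ∫_0^3 c·x^n dx = c·3^(n+1)/(n+1):
  ∫_0^3 u(x)^2 dx = ∫_0^3 (9*x^6 - 12*x^4 + 6*x^3 + 4*x^2 - 4*x + 1) dx. Term by term:
    ∫_0^3 9*x^6 dx = 19683/7;  ∫_0^3 -12*x^4 dx = -2916/5;  ∫_0^3 6*x^3 dx = 243/2;
    ∫_0^3 4*x^2 dx = 36;  ∫_0^3 -4*x dx = -18;  ∫_0^3 1 dx = 3.
  Sum: 19683/7 − 2916/5 + 243/2 + 36 − 18 + 3 = 165981/70.
  ∫_0^3 u'(x)^2 dx = ∫_0^3 (81*x^4 - 36*x^2 + 4) dx. Term by term:
    ∫_0^3 81*x^4 dx = 19683/5;  ∫_0^3 -36*x^2 dx = -324;  ∫_0^3 4 dx = 12.
  Sum: 19683/5 − 324 + 12 = 18123/5.
Adding: ||u||_{H^1}^2 = 165981/70 + 18123/5 = 419703/70.


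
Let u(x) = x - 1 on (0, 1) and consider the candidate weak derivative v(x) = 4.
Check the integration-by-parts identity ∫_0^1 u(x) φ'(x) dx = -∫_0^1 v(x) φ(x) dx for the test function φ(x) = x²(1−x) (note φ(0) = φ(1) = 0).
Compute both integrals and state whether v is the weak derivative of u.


LHS = -1/12, RHS = -1/3. No, v is not the weak derivative of u.

u(x) = x - 1, classical derivative u'(x) = 1.
φ(x) = x²(1−x), so φ'(x) = x*(2 - 3*x).
Note φ(0) = φ(1) = 0, so the boundary term u·φ vanishes.
LHS = ∫_0^1 u(x) φ'(x) dx = ∫_0^1 (-3*x^3 + 5*x^2 - 2*x) dx. Term by term:
  ∫_0^1 -3*x^3 dx = -3/4;  ∫_0^1 5*x^2 dx = 5/3;  ∫_0^1 -2*x dx = -1.
Sum: -3/4 + 5/3 − 1 = -1/12.
So LHS = -1/12.
∫_0^1 v(x) φ(x) dx = ∫_0^1 (-4*x^3 + 4*x^2) dx. Term by term:
  ∫_0^1 -4*x^3 dx = -1;  ∫_0^1 4*x^2 dx = 4/3.
Sum: -1 + 4/3 = 1/3.
So RHS = -∫_0^1 v(x) φ(x) dx = -1/3.
LHS − RHS = 1/4 ≠ 0, so the identity fails.
(For a valid weak derivative the identity must hold for EVERY test function, in particular this one. The failure shows v is NOT the weak derivative of u.)
Correct weak derivative would be u'(x) = 1.


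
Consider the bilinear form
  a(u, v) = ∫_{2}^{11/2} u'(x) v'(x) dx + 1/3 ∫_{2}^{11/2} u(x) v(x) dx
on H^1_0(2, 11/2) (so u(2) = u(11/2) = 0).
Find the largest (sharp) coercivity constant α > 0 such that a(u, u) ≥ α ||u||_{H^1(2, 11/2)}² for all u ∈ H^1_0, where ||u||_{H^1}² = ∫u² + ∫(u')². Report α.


α = (49 + 12*π^2)/(3*(4*π^2 + 49))

Coercivity of a(·,·) on H^1_0(2, 11/2) means a(u, u) ≥ α ||u||_{H^1}² for every u ∈ H^1_0.
The interval has length L = 7/2, and Poincaré/coercivity depend only on L. Here a(u, u) = ∫(u')² + (1/3)·∫u².
Here 0 < c = 1/3 < 1. The condition a(u,u) ≥ α||u||_{H^1}² reads (1−α)∫(u')² ≥ (α−c)∫u². Any admissible α is ≤ 1 (rapidly oscillating u have ∫u²/∫(u')² → 0), and α = 1 would force 0 ≥ (1−c)∫u², impossible since c < 1; so 1−α > 0. By the sharp Poincaré inequality on H^1_0 of an interval of length L, ∫(u')² ≥ (π/L)²∫u² with equality for the first sine mode sin(π(x−x₀)/L) (x₀ the left endpoint), so the inequality holds for all u iff (1−α)(π/L)² ≥ α − c, i.e. α ≤ ((π/L)² + c)/((π/L)² + 1) = (1 + c(L/π)²)/(1 + (L/π)²). With (π/L)² = 4*π^2/49 and c = 1/3, the largest admissible constant is α = ((π/L)² + c)/((π/L)² + 1).
Simplifying, α = (49 + 12*π^2)/(3*(4*π^2 + 49)).


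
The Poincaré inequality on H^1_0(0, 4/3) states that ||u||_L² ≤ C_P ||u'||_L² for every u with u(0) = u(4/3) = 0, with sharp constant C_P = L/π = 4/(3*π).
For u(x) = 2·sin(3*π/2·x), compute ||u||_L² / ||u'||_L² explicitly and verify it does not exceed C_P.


||u||_L² / ||u'||_L² = 2/(3*π) < C_P = 4/(3*π).

u(x) = 2·sin(3*π/2·x), so u'(x) = 3*π*cos(3*π*x/2).
Writing u(x) = A·sin(kπx/L) with A = 2 and k = 2, use ∫_0^L sin²(kπx/L) dx = L/2 and ∫_0^L cos²(kπx/L) dx = L/2.
u² = 4·sin²(3*π/2·x) and (u')² = 9*π^2·cos²(3*π/2·x), and each of sin², cos² integrates to L/2 = 2/3 over (0, 4/3).
∫_0^4/3 u² dx = 8/3, so ||u||_L² = 2*sqrt(6)/3.
∫_0^4/3 (u')² dx = 6*π^2, so ||u'||_L² = sqrt(6)*π.
Ratio ||u||_L² / ||u'||_L² = 2/(3*π).
Sharp Poincaré constant on H^1_0(0, 4/3) is C_P = L/π = 4/(3*π), achieved by sin(3*π/4·x).
This is the k = 2 harmonic; the ratio L/(kπ) is strictly less than C_P = L/π, consistent with the sharp inequality ||u||_L² ≤ C_P ||u'||_L².
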